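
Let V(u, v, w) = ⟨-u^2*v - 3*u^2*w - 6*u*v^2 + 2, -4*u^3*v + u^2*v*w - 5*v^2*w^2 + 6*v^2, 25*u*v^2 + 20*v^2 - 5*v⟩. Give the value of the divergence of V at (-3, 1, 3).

111

∂V₁/∂u = -2*u*v - 6*u*w - 6*v^2
∂V₂/∂v = -4*u^3 + u^2*w - 10*v*w^2 + 12*v
∂V₃/∂w = 0
∇·V = -4*u^3 + u^2*w - 2*u*v - 6*u*w - 6*v^2 - 10*v*w^2 + 12*v
At (-3, 1, 3): 111.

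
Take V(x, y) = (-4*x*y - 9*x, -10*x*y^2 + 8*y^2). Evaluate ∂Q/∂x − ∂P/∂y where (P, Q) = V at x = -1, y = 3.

-94

∂V₂/∂x = -10*y^2
∂V₁/∂y = -4*x
Scalar curl = 4*x - 10*y^2
At (-1, 3): -94.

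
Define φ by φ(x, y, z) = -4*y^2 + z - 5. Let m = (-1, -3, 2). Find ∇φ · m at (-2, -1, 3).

-22

∂φ/∂x = 0
∂φ/∂y = -8*y
∂φ/∂z = 1
∇φ at (-2, -1, 3) = (0, 8, 1)
∇φ · m = (0)(-1) + (8)(-3) + (1)(2) = -22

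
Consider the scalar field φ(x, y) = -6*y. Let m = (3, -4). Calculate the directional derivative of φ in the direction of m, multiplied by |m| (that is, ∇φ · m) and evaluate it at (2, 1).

∂φ/∂x = 0
∂φ/∂y = -6
∇φ at (2, 1) = (0, -6)
∇φ · m = (0)(3) + (-6)(-4) = 24

24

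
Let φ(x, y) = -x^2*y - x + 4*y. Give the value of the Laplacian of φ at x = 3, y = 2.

-4

∂²φ/∂x² = -2*y
∂²φ/∂y² = 0
∇²φ = -2*y
At (3, 2): -4.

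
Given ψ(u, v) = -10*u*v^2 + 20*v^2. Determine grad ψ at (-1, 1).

∂ψ/∂u = -10*v^2
∂ψ/∂v = -20*u*v + 40*v
∇ψ = (-10*v^2, -20*u*v + 40*v)
At (-1, 1): (-10, 60).

(-10, 60)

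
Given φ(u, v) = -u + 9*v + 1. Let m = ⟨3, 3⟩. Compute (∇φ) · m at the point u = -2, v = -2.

∂φ/∂u = -1
∂φ/∂v = 9
∇φ at (-2, -2) = (-1, 9)
∇φ · m = (-1)(3) + (9)(3) = 24

24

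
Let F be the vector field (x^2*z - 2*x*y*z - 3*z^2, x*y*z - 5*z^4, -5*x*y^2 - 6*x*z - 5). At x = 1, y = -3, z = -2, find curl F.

(-127, 52, 2)

(∇×F)₁ = ∂F₃/∂y − ∂F₂/∂z = -11*x*y + 20*z^3
(∇×F)₂ = ∂F₁/∂z − ∂F₃/∂x = x^2 - 2*x*y + 5*y^2
(∇×F)₃ = ∂F₂/∂x − ∂F₁/∂y = 2*x*z + y*z
∇×F = (-11*x*y + 20*z^3, x^2 - 2*x*y + 5*y^2, 2*x*z + y*z)
At (1, -3, -2): (-127, 52, 2).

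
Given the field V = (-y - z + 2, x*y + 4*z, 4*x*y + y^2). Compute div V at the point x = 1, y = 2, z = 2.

∂V₁/∂x = 0
∂V₂/∂y = x
∂V₃/∂z = 0
∇·V = x
At (1, 2, 2): 1.

1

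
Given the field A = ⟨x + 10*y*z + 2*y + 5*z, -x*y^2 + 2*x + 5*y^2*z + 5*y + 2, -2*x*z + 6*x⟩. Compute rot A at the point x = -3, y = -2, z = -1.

(-20, -23, 6)

(∇×A)₁ = ∂A₃/∂y − ∂A₂/∂z = -5*y^2
(∇×A)₂ = ∂A₁/∂z − ∂A₃/∂x = 10*y + 2*z - 1
(∇×A)₃ = ∂A₂/∂x − ∂A₁/∂y = -y^2 - 10*z
∇×A = (-5*y^2, 10*y + 2*z - 1, -y^2 - 10*z)
At (-3, -2, -1): (-20, -23, 6).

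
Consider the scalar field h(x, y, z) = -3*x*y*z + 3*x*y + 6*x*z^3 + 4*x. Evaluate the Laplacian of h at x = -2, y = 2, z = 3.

-216

∂²h/∂x² = 0
∂²h/∂y² = 0
∂²h/∂z² = 36*x*z
∇²h = 36*x*z
At (-2, 2, 3): -216.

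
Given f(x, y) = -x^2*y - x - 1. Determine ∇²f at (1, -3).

6

∂²f/∂x² = -2*y
∂²f/∂y² = 0
∇²f = -2*y
At (1, -3): 6.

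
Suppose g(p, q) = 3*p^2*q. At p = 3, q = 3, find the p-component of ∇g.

(∇g)_1 = ∂g/∂p = 6*p*q
At (3, 3): 54.

54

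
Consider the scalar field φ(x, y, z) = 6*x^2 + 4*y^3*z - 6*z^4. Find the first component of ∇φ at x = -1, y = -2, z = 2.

-12

(∇φ)_1 = ∂φ/∂x = 12*x
At (-1, -2, 2): -12.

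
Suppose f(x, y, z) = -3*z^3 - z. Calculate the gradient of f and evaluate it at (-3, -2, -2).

∂f/∂x = 0
∂f/∂y = 0
∂f/∂z = -9*z^2 - 1
∇f = (0, 0, -9*z^2 - 1)
At (-3, -2, -2): (0, 0, -37).

(0, 0, -37)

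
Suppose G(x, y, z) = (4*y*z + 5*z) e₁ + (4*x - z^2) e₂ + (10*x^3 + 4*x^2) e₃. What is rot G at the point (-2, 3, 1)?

(2, -87, 0)

(∇×G)₁ = ∂G₃/∂y − ∂G₂/∂z = 2*z
(∇×G)₂ = ∂G₁/∂z − ∂G₃/∂x = -30*x^2 - 8*x + 4*y + 5
(∇×G)₃ = ∂G₂/∂x − ∂G₁/∂y = -4*z + 4
∇×G = (2*z, -30*x^2 - 8*x + 4*y + 5, -4*z + 4)
At (-2, 3, 1): (2, -87, 0).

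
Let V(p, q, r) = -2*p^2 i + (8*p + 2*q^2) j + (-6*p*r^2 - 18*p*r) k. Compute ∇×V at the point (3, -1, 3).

(∇×V)₁ = ∂V₃/∂q − ∂V₂/∂r = 0
(∇×V)₂ = ∂V₁/∂r − ∂V₃/∂p = 6*r^2 + 18*r
(∇×V)₃ = ∂V₂/∂p − ∂V₁/∂q = 8
∇×V = (0, 6*r^2 + 18*r, 8)
At (3, -1, 3): (0, 108, 8).

(0, 108, 8)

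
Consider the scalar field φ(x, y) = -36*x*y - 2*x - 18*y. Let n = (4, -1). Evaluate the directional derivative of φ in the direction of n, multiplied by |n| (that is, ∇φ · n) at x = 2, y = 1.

-62

∂φ/∂x = -36*y - 2
∂φ/∂y = -36*x - 18
∇φ at (2, 1) = (-38, -90)
∇φ · n = (-38)(4) + (-90)(-1) = -62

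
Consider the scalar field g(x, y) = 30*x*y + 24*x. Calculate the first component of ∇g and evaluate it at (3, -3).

(∇g)_1 = ∂g/∂x = 30*y + 24
At (3, -3): -66.

-66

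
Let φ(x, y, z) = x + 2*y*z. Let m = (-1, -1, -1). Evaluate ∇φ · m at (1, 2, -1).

∂φ/∂x = 1
∂φ/∂y = 2*z
∂φ/∂z = 2*y
∇φ at (1, 2, -1) = (1, -2, 4)
∇φ · m = (1)(-1) + (-2)(-1) + (4)(-1) = -3

-3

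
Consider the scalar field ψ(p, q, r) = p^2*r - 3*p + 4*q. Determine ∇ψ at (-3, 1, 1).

∂ψ/∂p = 2*p*r - 3
∂ψ/∂q = 4
∂ψ/∂r = p^2
∇ψ = (2*p*r - 3, 4, p^2)
At (-3, 1, 1): (-9, 4, 9).

(-9, 4, 9)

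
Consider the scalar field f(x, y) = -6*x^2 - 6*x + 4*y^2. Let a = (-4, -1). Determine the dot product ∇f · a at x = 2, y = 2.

∂f/∂x = -12*x - 6
∂f/∂y = 8*y
∇f at (2, 2) = (-30, 16)
∇f · a = (-30)(-4) + (16)(-1) = 104

104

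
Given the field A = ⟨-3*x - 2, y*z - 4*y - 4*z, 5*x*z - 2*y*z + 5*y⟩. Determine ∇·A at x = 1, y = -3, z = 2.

6

∂A₁/∂x = -3
∂A₂/∂y = z - 4
∂A₃/∂z = 5*x - 2*y
∇·A = 5*x - 2*y + z - 7
At (1, -3, 2): 6.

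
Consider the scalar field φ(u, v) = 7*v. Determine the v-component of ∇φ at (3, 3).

(∇φ)_2 = ∂φ/∂v = 7
At (3, 3): 7.

7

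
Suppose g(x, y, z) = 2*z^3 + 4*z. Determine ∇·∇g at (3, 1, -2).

∂²g/∂x² = 0
∂²g/∂y² = 0
∂²g/∂z² = 12*z
∇²g = 12*z
At (3, 1, -2): -24.

-24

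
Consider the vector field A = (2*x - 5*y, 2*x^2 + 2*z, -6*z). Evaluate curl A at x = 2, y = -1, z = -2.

(-2, 0, 13)

(∇×A)₁ = ∂A₃/∂y − ∂A₂/∂z = -2
(∇×A)₂ = ∂A₁/∂z − ∂A₃/∂x = 0
(∇×A)₃ = ∂A₂/∂x − ∂A₁/∂y = 4*x + 5
∇×A = (-2, 0, 4*x + 5)
At (2, -1, -2): (-2, 0, 13).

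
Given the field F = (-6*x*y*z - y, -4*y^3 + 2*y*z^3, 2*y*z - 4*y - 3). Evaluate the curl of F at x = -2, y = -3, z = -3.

(152, -36, 37)

(∇×F)₁ = ∂F₃/∂y − ∂F₂/∂z = -6*y*z^2 + 2*z - 4
(∇×F)₂ = ∂F₁/∂z − ∂F₃/∂x = -6*x*y
(∇×F)₃ = ∂F₂/∂x − ∂F₁/∂y = 6*x*z + 1
∇×F = (-6*y*z^2 + 2*z - 4, -6*x*y, 6*x*z + 1)
At (-2, -3, -3): (152, -36, 37).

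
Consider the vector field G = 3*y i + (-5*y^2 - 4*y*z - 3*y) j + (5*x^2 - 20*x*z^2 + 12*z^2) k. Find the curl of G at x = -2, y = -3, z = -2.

(-12, 100, -3)

(∇×G)₁ = ∂G₃/∂y − ∂G₂/∂z = 4*y
(∇×G)₂ = ∂G₁/∂z − ∂G₃/∂x = -10*x + 20*z^2
(∇×G)₃ = ∂G₂/∂x − ∂G₁/∂y = -3
∇×G = (4*y, -10*x + 20*z^2, -3)
At (-2, -3, -2): (-12, 100, -3).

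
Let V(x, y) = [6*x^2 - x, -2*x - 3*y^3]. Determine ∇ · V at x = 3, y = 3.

∂V₁/∂x = 12*x - 1
∂V₂/∂y = -9*y^2
∇·V = 12*x - 9*y^2 - 1
At (3, 3): -46.

-46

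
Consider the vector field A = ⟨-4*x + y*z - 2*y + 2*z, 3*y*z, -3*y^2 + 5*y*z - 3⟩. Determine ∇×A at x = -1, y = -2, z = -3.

(3, 0, 5)

(∇×A)₁ = ∂A₃/∂y − ∂A₂/∂z = -9*y + 5*z
(∇×A)₂ = ∂A₁/∂z − ∂A₃/∂x = y + 2
(∇×A)₃ = ∂A₂/∂x − ∂A₁/∂y = -z + 2
∇×A = (-9*y + 5*z, y + 2, -z + 2)
At (-1, -2, -3): (3, 0, 5).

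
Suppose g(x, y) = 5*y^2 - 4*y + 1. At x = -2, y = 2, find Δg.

∂²g/∂x² = 0
∂²g/∂y² = 10
∇²g = 10
At (-2, 2): 10.

10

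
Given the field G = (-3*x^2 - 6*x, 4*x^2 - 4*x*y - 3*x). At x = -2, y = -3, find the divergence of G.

14

∂G₁/∂x = -6*x - 6
∂G₂/∂y = -4*x
∇·G = -10*x - 6
At (-2, -3): 14.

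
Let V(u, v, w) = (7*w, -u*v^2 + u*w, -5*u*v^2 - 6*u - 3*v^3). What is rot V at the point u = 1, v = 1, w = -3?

(∇×V)₁ = ∂V₃/∂v − ∂V₂/∂w = -10*u*v - u - 9*v^2
(∇×V)₂ = ∂V₁/∂w − ∂V₃/∂u = 5*v^2 + 13
(∇×V)₃ = ∂V₂/∂u − ∂V₁/∂v = -v^2 + w
∇×V = (-10*u*v - u - 9*v^2, 5*v^2 + 13, -v^2 + w)
At (1, 1, -3): (-20, 18, -4).

(-20, 18, -4)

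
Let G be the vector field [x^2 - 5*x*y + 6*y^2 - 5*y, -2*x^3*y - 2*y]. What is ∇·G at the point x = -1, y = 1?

-7

∂G₁/∂x = 2*x - 5*y
∂G₂/∂y = -2*x^3 - 2
∇·G = -2*x^3 + 2*x - 5*y - 2
At (-1, 1): -7.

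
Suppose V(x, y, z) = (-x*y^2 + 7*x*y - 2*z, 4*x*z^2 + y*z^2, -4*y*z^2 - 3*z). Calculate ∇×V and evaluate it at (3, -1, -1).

(∇×V)₁ = ∂V₃/∂y − ∂V₂/∂z = -8*x*z - 2*y*z - 4*z^2
(∇×V)₂ = ∂V₁/∂z − ∂V₃/∂x = -2
(∇×V)₃ = ∂V₂/∂x − ∂V₁/∂y = 2*x*y - 7*x + 4*z^2
∇×V = (-8*x*z - 2*y*z - 4*z^2, -2, 2*x*y - 7*x + 4*z^2)
At (3, -1, -1): (18, -2, -23).

(18, -2, -23)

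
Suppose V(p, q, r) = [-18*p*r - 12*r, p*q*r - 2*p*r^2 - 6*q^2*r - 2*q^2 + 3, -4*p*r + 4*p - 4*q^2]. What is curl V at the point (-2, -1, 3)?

(-12, 32, -21)

(∇×V)₁ = ∂V₃/∂q − ∂V₂/∂r = -p*q + 4*p*r + 6*q^2 - 8*q
(∇×V)₂ = ∂V₁/∂r − ∂V₃/∂p = -18*p + 4*r - 16
(∇×V)₃ = ∂V₂/∂p − ∂V₁/∂q = q*r - 2*r^2
∇×V = (-p*q + 4*p*r + 6*q^2 - 8*q, -18*p + 4*r - 16, q*r - 2*r^2)
At (-2, -1, 3): (-12, 32, -21).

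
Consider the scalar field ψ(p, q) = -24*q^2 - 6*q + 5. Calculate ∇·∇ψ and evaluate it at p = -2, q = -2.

∂²ψ/∂p² = 0
∂²ψ/∂q² = -48
∇²ψ = -48
At (-2, -2): -48.

-48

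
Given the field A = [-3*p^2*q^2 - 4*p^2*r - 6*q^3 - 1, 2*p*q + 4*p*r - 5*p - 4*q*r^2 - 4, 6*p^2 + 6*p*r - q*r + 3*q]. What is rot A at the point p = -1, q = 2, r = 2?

(37, -4, 91)

(∇×A)₁ = ∂A₃/∂q − ∂A₂/∂r = -4*p + 8*q*r - r + 3
(∇×A)₂ = ∂A₁/∂r − ∂A₃/∂p = -4*p^2 - 12*p - 6*r
(∇×A)₃ = ∂A₂/∂p − ∂A₁/∂q = 6*p^2*q + 18*q^2 + 2*q + 4*r - 5
∇×A = (-4*p + 8*q*r - r + 3, -4*p^2 - 12*p - 6*r, 6*p^2*q + 18*q^2 + 2*q + 4*r - 5)
At (-1, 2, 2): (37, -4, 91).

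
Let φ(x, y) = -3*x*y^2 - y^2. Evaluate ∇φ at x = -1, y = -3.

∂φ/∂x = -3*y^2
∂φ/∂y = -6*x*y - 2*y
∇φ = (-3*y^2, -6*x*y - 2*y)
At (-1, -3): (-27, -12).

(-27, -12)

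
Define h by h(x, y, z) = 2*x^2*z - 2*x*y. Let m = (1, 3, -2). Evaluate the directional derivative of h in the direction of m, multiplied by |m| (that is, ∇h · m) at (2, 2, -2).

∂h/∂x = 4*x*z - 2*y
∂h/∂y = -2*x
∂h/∂z = 2*x^2
∇h at (2, 2, -2) = (-20, -4, 8)
∇h · m = (-20)(1) + (-4)(3) + (8)(-2) = -48

-48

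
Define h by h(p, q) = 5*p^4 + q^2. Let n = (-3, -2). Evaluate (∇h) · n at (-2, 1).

476

∂h/∂p = 20*p^3
∂h/∂q = 2*q
∇h at (-2, 1) = (-160, 2)
∇h · n = (-160)(-3) + (2)(-2) = 476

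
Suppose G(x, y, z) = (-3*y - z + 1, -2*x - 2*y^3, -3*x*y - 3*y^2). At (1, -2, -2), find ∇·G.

∂G₁/∂x = 0
∂G₂/∂y = -6*y^2
∂G₃/∂z = 0
∇·G = -6*y^2
At (1, -2, -2): -24.

-24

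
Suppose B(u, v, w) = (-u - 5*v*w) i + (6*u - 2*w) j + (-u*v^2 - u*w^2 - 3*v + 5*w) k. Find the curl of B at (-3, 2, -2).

(∇×B)₁ = ∂B₃/∂v − ∂B₂/∂w = -2*u*v - 1
(∇×B)₂ = ∂B₁/∂w − ∂B₃/∂u = v^2 - 5*v + w^2
(∇×B)₃ = ∂B₂/∂u − ∂B₁/∂v = 5*w + 6
∇×B = (-2*u*v - 1, v^2 - 5*v + w^2, 5*w + 6)
At (-3, 2, -2): (11, -2, -4).

(11, -2, -4)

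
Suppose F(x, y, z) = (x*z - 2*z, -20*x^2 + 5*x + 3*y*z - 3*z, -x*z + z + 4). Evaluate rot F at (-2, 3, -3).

(-6, -7, 85)

(∇×F)₁ = ∂F₃/∂y − ∂F₂/∂z = -3*y + 3
(∇×F)₂ = ∂F₁/∂z − ∂F₃/∂x = x + z - 2
(∇×F)₃ = ∂F₂/∂x − ∂F₁/∂y = -40*x + 5
∇×F = (-3*y + 3, x + z - 2, -40*x + 5)
At (-2, 3, -3): (-6, -7, 85).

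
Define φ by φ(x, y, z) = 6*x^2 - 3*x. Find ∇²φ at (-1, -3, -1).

∂²φ/∂x² = 12
∂²φ/∂y² = 0
∂²φ/∂z² = 0
∇²φ = 12
At (-1, -3, -1): 12.

12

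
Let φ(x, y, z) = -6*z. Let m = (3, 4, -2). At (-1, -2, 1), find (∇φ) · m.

12

∂φ/∂x = 0
∂φ/∂y = 0
∂φ/∂z = -6
∇φ at (-1, -2, 1) = (0, 0, -6)
∇φ · m = (0)(3) + (0)(4) + (-6)(-2) = 12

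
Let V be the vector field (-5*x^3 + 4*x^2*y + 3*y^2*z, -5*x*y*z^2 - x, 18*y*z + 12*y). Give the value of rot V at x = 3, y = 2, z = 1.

(90, 12, -59)

(∇×V)₁ = ∂V₃/∂y − ∂V₂/∂z = 10*x*y*z + 18*z + 12
(∇×V)₂ = ∂V₁/∂z − ∂V₃/∂x = 3*y^2
(∇×V)₃ = ∂V₂/∂x − ∂V₁/∂y = -4*x^2 - 5*y*z^2 - 6*y*z - 1
∇×V = (10*x*y*z + 18*z + 12, 3*y^2, -4*x^2 - 5*y*z^2 - 6*y*z - 1)
At (3, 2, 1): (90, 12, -59).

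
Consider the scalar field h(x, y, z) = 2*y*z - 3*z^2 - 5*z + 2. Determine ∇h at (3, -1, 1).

(0, 2, -13)

∂h/∂x = 0
∂h/∂y = 2*z
∂h/∂z = 2*y - 6*z - 5
∇h = (0, 2*z, 2*y - 6*z - 5)
At (3, -1, 1): (0, 2, -13).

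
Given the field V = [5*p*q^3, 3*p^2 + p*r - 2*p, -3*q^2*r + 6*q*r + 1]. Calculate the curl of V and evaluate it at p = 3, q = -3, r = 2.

(∇×V)₁ = ∂V₃/∂q − ∂V₂/∂r = -p - 6*q*r + 6*r
(∇×V)₂ = ∂V₁/∂r − ∂V₃/∂p = 0
(∇×V)₃ = ∂V₂/∂p − ∂V₁/∂q = -15*p*q^2 + 6*p + r - 2
∇×V = (-p - 6*q*r + 6*r, 0, -15*p*q^2 + 6*p + r - 2)
At (3, -3, 2): (45, 0, -387).

(45, 0, -387)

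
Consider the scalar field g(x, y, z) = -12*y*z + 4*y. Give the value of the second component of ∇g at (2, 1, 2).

(∇g)_2 = ∂g/∂y = -12*z + 4
At (2, 1, 2): -20.

-20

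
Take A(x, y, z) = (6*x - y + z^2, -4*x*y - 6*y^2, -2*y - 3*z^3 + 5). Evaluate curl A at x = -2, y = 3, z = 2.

(-2, 4, -11)

(∇×A)₁ = ∂A₃/∂y − ∂A₂/∂z = -2
(∇×A)₂ = ∂A₁/∂z − ∂A₃/∂x = 2*z
(∇×A)₃ = ∂A₂/∂x − ∂A₁/∂y = -4*y + 1
∇×A = (-2, 2*z, -4*y + 1)
At (-2, 3, 2): (-2, 4, -11).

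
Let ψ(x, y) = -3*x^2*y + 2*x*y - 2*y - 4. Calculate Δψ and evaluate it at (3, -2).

∂²ψ/∂x² = -6*y
∂²ψ/∂y² = 0
∇²ψ = -6*y
At (3, -2): 12.

12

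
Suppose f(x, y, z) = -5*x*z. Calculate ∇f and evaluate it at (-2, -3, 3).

∂f/∂x = -5*z
∂f/∂y = 0
∂f/∂z = -5*x
∇f = (-5*z, 0, -5*x)
At (-2, -3, 3): (-15, 0, 10).

(-15, 0, 10)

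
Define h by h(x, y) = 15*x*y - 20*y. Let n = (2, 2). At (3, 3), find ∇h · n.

140

∂h/∂x = 15*y
∂h/∂y = 15*x - 20
∇h at (3, 3) = (45, 25)
∇h · n = (45)(2) + (25)(2) = 140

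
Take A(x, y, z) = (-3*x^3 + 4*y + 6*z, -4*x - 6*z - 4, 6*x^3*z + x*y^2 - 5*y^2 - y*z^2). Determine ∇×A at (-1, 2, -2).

(∇×A)₁ = ∂A₃/∂y − ∂A₂/∂z = 2*x*y - 10*y - z^2 + 6
(∇×A)₂ = ∂A₁/∂z − ∂A₃/∂x = -18*x^2*z - y^2 + 6
(∇×A)₃ = ∂A₂/∂x − ∂A₁/∂y = -8
∇×A = (2*x*y - 10*y - z^2 + 6, -18*x^2*z - y^2 + 6, -8)
At (-1, 2, -2): (-22, 38, -8).

(-22, 38, -8)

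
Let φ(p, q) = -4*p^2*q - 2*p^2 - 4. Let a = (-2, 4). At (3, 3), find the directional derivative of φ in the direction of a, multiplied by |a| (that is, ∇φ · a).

∂φ/∂p = -8*p*q - 4*p
∂φ/∂q = -4*p^2
∇φ at (3, 3) = (-84, -36)
∇φ · a = (-84)(-2) + (-36)(4) = 24

24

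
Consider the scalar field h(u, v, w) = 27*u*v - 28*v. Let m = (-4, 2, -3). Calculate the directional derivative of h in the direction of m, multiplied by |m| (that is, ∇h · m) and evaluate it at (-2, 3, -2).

∂h/∂u = 27*v
∂h/∂v = 27*u - 28
∂h/∂w = 0
∇h at (-2, 3, -2) = (81, -82, 0)
∇h · m = (81)(-4) + (-82)(2) + (0)(-3) = -488

-488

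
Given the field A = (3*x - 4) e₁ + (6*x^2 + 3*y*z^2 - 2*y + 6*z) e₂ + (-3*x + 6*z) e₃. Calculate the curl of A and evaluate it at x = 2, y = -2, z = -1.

(-18, 3, 24)

(∇×A)₁ = ∂A₃/∂y − ∂A₂/∂z = -6*y*z - 6
(∇×A)₂ = ∂A₁/∂z − ∂A₃/∂x = 3
(∇×A)₃ = ∂A₂/∂x − ∂A₁/∂y = 12*x
∇×A = (-6*y*z - 6, 3, 12*x)
At (2, -2, -1): (-18, 3, 24).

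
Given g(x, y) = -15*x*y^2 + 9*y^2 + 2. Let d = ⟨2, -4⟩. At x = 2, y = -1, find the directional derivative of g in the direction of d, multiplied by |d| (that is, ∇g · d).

-198

∂g/∂x = -15*y^2
∂g/∂y = -30*x*y + 18*y
∇g at (2, -1) = (-15, 42)
∇g · d = (-15)(2) + (42)(-4) = -198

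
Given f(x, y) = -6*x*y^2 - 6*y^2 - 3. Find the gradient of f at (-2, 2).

∂f/∂x = -6*y^2
∂f/∂y = -12*x*y - 12*y
∇f = (-6*y^2, -12*x*y - 12*y)
At (-2, 2): (-24, 24).

(-24, 24)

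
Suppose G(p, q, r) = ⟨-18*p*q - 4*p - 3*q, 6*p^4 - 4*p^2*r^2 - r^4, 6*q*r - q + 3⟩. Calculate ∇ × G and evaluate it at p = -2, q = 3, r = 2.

(107, 0, -161)

(∇×G)₁ = ∂G₃/∂q − ∂G₂/∂r = 8*p^2*r + 4*r^3 + 6*r - 1
(∇×G)₂ = ∂G₁/∂r − ∂G₃/∂p = 0
(∇×G)₃ = ∂G₂/∂p − ∂G₁/∂q = 24*p^3 - 8*p*r^2 + 18*p + 3
∇×G = (8*p^2*r + 4*r^3 + 6*r - 1, 0, 24*p^3 - 8*p*r^2 + 18*p + 3)
At (-2, 3, 2): (107, 0, -161).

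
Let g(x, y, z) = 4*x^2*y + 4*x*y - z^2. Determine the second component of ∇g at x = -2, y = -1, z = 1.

8

(∇g)_2 = ∂g/∂y = 4*x^2 + 4*x
At (-2, -1, 1): 8.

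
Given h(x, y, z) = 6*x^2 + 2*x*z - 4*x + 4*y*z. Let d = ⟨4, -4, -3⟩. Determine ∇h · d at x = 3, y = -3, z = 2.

130

∂h/∂x = 12*x + 2*z - 4
∂h/∂y = 4*z
∂h/∂z = 2*x + 4*y
∇h at (3, -3, 2) = (36, 8, -6)
∇h · d = (36)(4) + (8)(-4) + (-6)(-3) = 130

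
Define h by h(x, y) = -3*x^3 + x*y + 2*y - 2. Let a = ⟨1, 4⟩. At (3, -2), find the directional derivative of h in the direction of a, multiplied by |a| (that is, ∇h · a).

-63

∂h/∂x = -9*x^2 + y
∂h/∂y = x + 2
∇h at (3, -2) = (-83, 5)
∇h · a = (-83)(1) + (5)(4) = -63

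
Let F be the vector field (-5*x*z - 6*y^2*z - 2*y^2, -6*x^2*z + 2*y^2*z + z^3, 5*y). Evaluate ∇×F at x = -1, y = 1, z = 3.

(∇×F)₁ = ∂F₃/∂y − ∂F₂/∂z = 6*x^2 - 2*y^2 - 3*z^2 + 5
(∇×F)₂ = ∂F₁/∂z − ∂F₃/∂x = -5*x - 6*y^2
(∇×F)₃ = ∂F₂/∂x − ∂F₁/∂y = -12*x*z + 12*y*z + 4*y
∇×F = (6*x^2 - 2*y^2 - 3*z^2 + 5, -5*x - 6*y^2, -12*x*z + 12*y*z + 4*y)
At (-1, 1, 3): (-18, -1, 76).

(-18, -1, 76)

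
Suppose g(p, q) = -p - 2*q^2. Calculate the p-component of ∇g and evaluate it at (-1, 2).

(∇g)_1 = ∂g/∂p = -1
At (-1, 2): -1.

-1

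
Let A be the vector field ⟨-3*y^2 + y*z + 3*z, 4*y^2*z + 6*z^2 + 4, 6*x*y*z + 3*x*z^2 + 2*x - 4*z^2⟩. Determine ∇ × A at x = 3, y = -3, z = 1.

(∇×A)₁ = ∂A₃/∂y − ∂A₂/∂z = 6*x*z - 4*y^2 - 12*z
(∇×A)₂ = ∂A₁/∂z − ∂A₃/∂x = -6*y*z + y - 3*z^2 + 1
(∇×A)₃ = ∂A₂/∂x − ∂A₁/∂y = 6*y - z
∇×A = (6*x*z - 4*y^2 - 12*z, -6*y*z + y - 3*z^2 + 1, 6*y - z)
At (3, -3, 1): (-30, 13, -19).

(-30, 13, -19)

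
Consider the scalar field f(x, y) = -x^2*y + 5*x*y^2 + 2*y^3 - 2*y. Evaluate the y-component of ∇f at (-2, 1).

(∇f)_2 = ∂f/∂y = -x^2 + 10*x*y + 6*y^2 - 2
At (-2, 1): -20.

-20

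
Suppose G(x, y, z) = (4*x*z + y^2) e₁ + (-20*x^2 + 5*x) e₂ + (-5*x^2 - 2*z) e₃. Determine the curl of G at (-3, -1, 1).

(∇×G)₁ = ∂G₃/∂y − ∂G₂/∂z = 0
(∇×G)₂ = ∂G₁/∂z − ∂G₃/∂x = 14*x
(∇×G)₃ = ∂G₂/∂x − ∂G₁/∂y = -40*x - 2*y + 5
∇×G = (0, 14*x, -40*x - 2*y + 5)
At (-3, -1, 1): (0, -42, 127).

(0, -42, 127)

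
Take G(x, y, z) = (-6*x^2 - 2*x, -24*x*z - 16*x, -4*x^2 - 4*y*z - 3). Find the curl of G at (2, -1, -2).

(∇×G)₁ = ∂G₃/∂y − ∂G₂/∂z = 24*x - 4*z
(∇×G)₂ = ∂G₁/∂z − ∂G₃/∂x = 8*x
(∇×G)₃ = ∂G₂/∂x − ∂G₁/∂y = -24*z - 16
∇×G = (24*x - 4*z, 8*x, -24*z - 16)
At (2, -1, -2): (56, 16, 32).

(56, 16, 32)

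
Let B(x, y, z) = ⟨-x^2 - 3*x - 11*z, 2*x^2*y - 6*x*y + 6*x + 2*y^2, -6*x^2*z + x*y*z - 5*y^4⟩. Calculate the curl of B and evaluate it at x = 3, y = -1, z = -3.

(∇×B)₁ = ∂B₃/∂y − ∂B₂/∂z = x*z - 20*y^3
(∇×B)₂ = ∂B₁/∂z − ∂B₃/∂x = 12*x*z - y*z - 11
(∇×B)₃ = ∂B₂/∂x − ∂B₁/∂y = 4*x*y - 6*y + 6
∇×B = (x*z - 20*y^3, 12*x*z - y*z - 11, 4*x*y - 6*y + 6)
At (3, -1, -3): (11, -122, 0).

(11, -122, 0)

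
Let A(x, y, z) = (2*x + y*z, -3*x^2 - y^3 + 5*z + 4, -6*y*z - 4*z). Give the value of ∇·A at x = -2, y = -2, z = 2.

∂A₁/∂x = 2
∂A₂/∂y = -3*y^2
∂A₃/∂z = -6*y - 4
∇·A = -3*y^2 - 6*y - 2
At (-2, -2, 2): -2.

-2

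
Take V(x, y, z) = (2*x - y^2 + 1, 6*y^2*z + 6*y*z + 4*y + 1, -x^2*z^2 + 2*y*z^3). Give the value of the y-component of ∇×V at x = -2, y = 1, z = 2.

(∇×V)_2 = ∂V₁/∂z − ∂V₃/∂x
= 0 − (-2*x*z^2)
= 2*x*z^2
At (-2, 1, 2): -16.

-16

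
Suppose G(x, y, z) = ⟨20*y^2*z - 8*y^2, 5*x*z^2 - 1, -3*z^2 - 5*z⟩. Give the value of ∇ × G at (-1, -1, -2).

(-20, 20, -76)

(∇×G)₁ = ∂G₃/∂y − ∂G₂/∂z = -10*x*z
(∇×G)₂ = ∂G₁/∂z − ∂G₃/∂x = 20*y^2
(∇×G)₃ = ∂G₂/∂x − ∂G₁/∂y = -40*y*z + 16*y + 5*z^2
∇×G = (-10*x*z, 20*y^2, -40*y*z + 16*y + 5*z^2)
At (-1, -1, -2): (-20, 20, -76).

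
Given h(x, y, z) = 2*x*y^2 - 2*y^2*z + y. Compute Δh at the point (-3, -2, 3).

-24

∂²h/∂x² = 0
∂²h/∂y² = 4*(x - z)
∂²h/∂z² = 0
∇²h = 4*x - 4*z
At (-3, -2, 3): -24.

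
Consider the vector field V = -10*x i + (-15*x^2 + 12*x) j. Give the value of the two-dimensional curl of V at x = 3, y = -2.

-78

∂V₂/∂x = -30*x + 12
∂V₁/∂y = 0
Scalar curl = -30*x + 12
At (3, -2): -78.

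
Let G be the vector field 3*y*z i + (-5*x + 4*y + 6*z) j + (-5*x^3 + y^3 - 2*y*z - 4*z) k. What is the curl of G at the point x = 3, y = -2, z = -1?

(∇×G)₁ = ∂G₃/∂y − ∂G₂/∂z = 3*y^2 - 2*z - 6
(∇×G)₂ = ∂G₁/∂z − ∂G₃/∂x = 15*x^2 + 3*y
(∇×G)₃ = ∂G₂/∂x − ∂G₁/∂y = -3*z - 5
∇×G = (3*y^2 - 2*z - 6, 15*x^2 + 3*y, -3*z - 5)
At (3, -2, -1): (8, 129, -2).

(8, 129, -2)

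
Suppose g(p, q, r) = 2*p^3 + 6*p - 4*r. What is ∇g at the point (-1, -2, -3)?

∂g/∂p = 6*p^2 + 6
∂g/∂q = 0
∂g/∂r = -4
∇g = (6*p^2 + 6, 0, -4)
At (-1, -2, -3): (12, 0, -4).

(12, 0, -4)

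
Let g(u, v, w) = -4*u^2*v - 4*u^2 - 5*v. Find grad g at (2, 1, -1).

(-32, -21, 0)

∂g/∂u = -8*u*v - 8*u
∂g/∂v = -4*u^2 - 5
∂g/∂w = 0
∇g = (-8*u*v - 8*u, -4*u^2 - 5, 0)
At (2, 1, -1): (-32, -21, 0).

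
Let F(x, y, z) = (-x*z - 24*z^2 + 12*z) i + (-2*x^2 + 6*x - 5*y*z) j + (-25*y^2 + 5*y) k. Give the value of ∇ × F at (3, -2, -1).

(∇×F)₁ = ∂F₃/∂y − ∂F₂/∂z = -45*y + 5
(∇×F)₂ = ∂F₁/∂z − ∂F₃/∂x = -x - 48*z + 12
(∇×F)₃ = ∂F₂/∂x − ∂F₁/∂y = -4*x + 6
∇×F = (-45*y + 5, -x - 48*z + 12, -4*x + 6)
At (3, -2, -1): (95, 57, -6).

(95, 57, -6)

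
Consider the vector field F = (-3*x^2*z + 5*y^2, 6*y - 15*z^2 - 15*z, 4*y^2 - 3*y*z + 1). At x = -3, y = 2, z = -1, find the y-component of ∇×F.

(∇×F)_2 = ∂F₁/∂z − ∂F₃/∂x
= -3*x^2 − (0)
= -3*x^2
At (-3, 2, -1): -27.

-27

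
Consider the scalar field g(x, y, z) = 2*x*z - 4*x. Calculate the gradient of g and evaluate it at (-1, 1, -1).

(-6, 0, -2)

∂g/∂x = 2*z - 4
∂g/∂y = 0
∂g/∂z = 2*x
∇g = (2*z - 4, 0, 2*x)
At (-1, 1, -1): (-6, 0, -2).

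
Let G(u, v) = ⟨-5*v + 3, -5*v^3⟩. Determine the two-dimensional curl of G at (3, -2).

5

∂G₂/∂u = 0
∂G₁/∂v = -5
Scalar curl = 5
At (3, -2): 5.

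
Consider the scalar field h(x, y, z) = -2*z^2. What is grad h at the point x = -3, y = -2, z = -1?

(0, 0, 4)

∂h/∂x = 0
∂h/∂y = 0
∂h/∂z = -4*z
∇h = (0, 0, -4*z)
At (-3, -2, -1): (0, 0, 4).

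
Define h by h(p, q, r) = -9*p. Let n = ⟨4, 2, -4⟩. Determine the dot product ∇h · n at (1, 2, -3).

∂h/∂p = -9
∂h/∂q = 0
∂h/∂r = 0
∇h at (1, 2, -3) = (-9, 0, 0)
∇h · n = (-9)(4) + (0)(2) + (0)(-4) = -36

-36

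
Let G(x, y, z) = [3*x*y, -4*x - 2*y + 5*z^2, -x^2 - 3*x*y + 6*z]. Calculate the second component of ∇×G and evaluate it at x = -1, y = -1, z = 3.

-5

(∇×G)_2 = ∂G₁/∂z − ∂G₃/∂x
= 0 − (-2*x - 3*y)
= 2*x + 3*y
At (-1, -1, 3): -5.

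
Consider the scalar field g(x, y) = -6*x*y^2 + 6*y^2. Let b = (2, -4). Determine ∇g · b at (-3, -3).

468

∂g/∂x = -6*y^2
∂g/∂y = -12*x*y + 12*y
∇g at (-3, -3) = (-54, -144)
∇g · b = (-54)(2) + (-144)(-4) = 468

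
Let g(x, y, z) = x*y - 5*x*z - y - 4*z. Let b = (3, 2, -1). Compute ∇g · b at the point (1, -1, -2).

∂g/∂x = y - 5*z
∂g/∂y = x - 1
∂g/∂z = -5*x - 4
∇g at (1, -1, -2) = (9, 0, -9)
∇g · b = (9)(3) + (0)(2) + (-9)(-1) = 36

36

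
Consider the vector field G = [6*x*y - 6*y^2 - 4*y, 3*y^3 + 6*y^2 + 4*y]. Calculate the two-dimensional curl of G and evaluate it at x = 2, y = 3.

28

∂G₂/∂x = 0
∂G₁/∂y = 6*x - 12*y - 4
Scalar curl = -6*x + 12*y + 4
At (2, 3): 28.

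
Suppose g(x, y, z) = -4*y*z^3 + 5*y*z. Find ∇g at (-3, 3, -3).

∂g/∂x = 0
∂g/∂y = -4*z^3 + 5*z
∂g/∂z = -12*y*z^2 + 5*y
∇g = (0, -4*z^3 + 5*z, -12*y*z^2 + 5*y)
At (-3, 3, -3): (0, 93, -309).

(0, 93, -309)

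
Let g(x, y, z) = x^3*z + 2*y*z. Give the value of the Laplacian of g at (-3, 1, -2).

36

∂²g/∂x² = 6*x*z
∂²g/∂y² = 0
∂²g/∂z² = 0
∇²g = 6*x*z
At (-3, 1, -2): 36.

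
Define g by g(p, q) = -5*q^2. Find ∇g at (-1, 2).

(0, -20)

∂g/∂p = 0
∂g/∂q = -10*q
∇g = (0, -10*q)
At (-1, 2): (0, -20).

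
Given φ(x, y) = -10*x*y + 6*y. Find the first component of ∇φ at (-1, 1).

-10

(∇φ)_1 = ∂φ/∂x = -10*y
At (-1, 1): -10.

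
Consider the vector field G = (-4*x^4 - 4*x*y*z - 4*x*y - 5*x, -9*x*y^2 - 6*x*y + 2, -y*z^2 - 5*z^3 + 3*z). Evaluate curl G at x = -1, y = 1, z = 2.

(∇×G)₁ = ∂G₃/∂y − ∂G₂/∂z = -z^2
(∇×G)₂ = ∂G₁/∂z − ∂G₃/∂x = -4*x*y
(∇×G)₃ = ∂G₂/∂x − ∂G₁/∂y = 4*x*z + 4*x - 9*y^2 - 6*y
∇×G = (-z^2, -4*x*y, 4*x*z + 4*x - 9*y^2 - 6*y)
At (-1, 1, 2): (-4, 4, -27).

(-4, 4, -27)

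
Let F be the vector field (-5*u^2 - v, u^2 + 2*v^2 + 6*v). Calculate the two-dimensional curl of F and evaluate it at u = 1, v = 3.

∂F₂/∂u = 2*u
∂F₁/∂v = -1
Scalar curl = 2*u + 1
At (1, 3): 3.

3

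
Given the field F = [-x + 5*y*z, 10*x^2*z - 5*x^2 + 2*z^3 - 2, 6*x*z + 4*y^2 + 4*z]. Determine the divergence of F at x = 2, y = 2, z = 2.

15

∂F₁/∂x = -1
∂F₂/∂y = 0
∂F₃/∂z = 6*x + 4
∇·F = 6*x + 3
At (2, 2, 2): 15.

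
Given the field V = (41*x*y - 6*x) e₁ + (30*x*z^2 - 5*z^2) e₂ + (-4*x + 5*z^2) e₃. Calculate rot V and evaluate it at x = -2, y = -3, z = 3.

(390, 4, 352)

(∇×V)₁ = ∂V₃/∂y − ∂V₂/∂z = -60*x*z + 10*z
(∇×V)₂ = ∂V₁/∂z − ∂V₃/∂x = 4
(∇×V)₃ = ∂V₂/∂x − ∂V₁/∂y = -41*x + 30*z^2
∇×V = (-60*x*z + 10*z, 4, -41*x + 30*z^2)
At (-2, -3, 3): (390, 4, 352).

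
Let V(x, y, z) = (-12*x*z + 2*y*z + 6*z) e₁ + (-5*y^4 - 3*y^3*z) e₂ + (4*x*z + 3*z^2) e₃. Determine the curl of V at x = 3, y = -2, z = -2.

(∇×V)₁ = ∂V₃/∂y − ∂V₂/∂z = 3*y^3
(∇×V)₂ = ∂V₁/∂z − ∂V₃/∂x = -12*x + 2*y - 4*z + 6
(∇×V)₃ = ∂V₂/∂x − ∂V₁/∂y = -2*z
∇×V = (3*y^3, -12*x + 2*y - 4*z + 6, -2*z)
At (3, -2, -2): (-24, -26, 4).

(-24, -26, 4)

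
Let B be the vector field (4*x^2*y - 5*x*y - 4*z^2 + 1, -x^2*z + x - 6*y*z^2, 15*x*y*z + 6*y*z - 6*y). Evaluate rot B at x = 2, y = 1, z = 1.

(46, -23, -9)

(∇×B)₁ = ∂B₃/∂y − ∂B₂/∂z = x^2 + 15*x*z + 12*y*z + 6*z - 6
(∇×B)₂ = ∂B₁/∂z − ∂B₃/∂x = -15*y*z - 8*z
(∇×B)₃ = ∂B₂/∂x − ∂B₁/∂y = -4*x^2 - 2*x*z + 5*x + 1
∇×B = (x^2 + 15*x*z + 12*y*z + 6*z - 6, -15*y*z - 8*z, -4*x^2 - 2*x*z + 5*x + 1)
At (2, 1, 1): (46, -23, -9).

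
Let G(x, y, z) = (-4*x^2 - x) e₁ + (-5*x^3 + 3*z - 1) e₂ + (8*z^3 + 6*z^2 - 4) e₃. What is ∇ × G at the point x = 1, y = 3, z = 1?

(-3, 0, -15)

(∇×G)₁ = ∂G₃/∂y − ∂G₂/∂z = -3
(∇×G)₂ = ∂G₁/∂z − ∂G₃/∂x = 0
(∇×G)₃ = ∂G₂/∂x − ∂G₁/∂y = -15*x^2
∇×G = (-3, 0, -15*x^2)
At (1, 3, 1): (-3, 0, -15).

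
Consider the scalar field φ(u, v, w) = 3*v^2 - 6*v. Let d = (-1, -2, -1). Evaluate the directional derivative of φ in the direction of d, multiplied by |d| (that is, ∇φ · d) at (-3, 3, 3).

∂φ/∂u = 0
∂φ/∂v = 6*v - 6
∂φ/∂w = 0
∇φ at (-3, 3, 3) = (0, 12, 0)
∇φ · d = (0)(-1) + (12)(-2) + (0)(-1) = -24

-24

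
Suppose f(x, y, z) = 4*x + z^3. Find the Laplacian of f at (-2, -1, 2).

12

∂²f/∂x² = 0
∂²f/∂y² = 0
∂²f/∂z² = 6*z
∇²f = 6*z
At (-2, -1, 2): 12.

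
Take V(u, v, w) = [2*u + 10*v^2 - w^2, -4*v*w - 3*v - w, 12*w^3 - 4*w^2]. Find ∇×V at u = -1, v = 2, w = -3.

(∇×V)₁ = ∂V₃/∂v − ∂V₂/∂w = 4*v + 1
(∇×V)₂ = ∂V₁/∂w − ∂V₃/∂u = -2*w
(∇×V)₃ = ∂V₂/∂u − ∂V₁/∂v = -20*v
∇×V = (4*v + 1, -2*w, -20*v)
At (-1, 2, -3): (9, 6, -40).

(9, 6, -40)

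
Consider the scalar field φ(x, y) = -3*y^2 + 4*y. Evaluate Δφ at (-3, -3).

-6

∂²φ/∂x² = 0
∂²φ/∂y² = -6
∇²φ = -6
At (-3, -3): -6.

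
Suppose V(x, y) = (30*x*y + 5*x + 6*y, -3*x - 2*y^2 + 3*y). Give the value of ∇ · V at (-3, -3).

-70

∂V₁/∂x = 30*y + 5
∂V₂/∂y = -4*y + 3
∇·V = 26*y + 8
At (-3, -3): -70.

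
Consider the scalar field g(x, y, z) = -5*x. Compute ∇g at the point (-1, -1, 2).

(-5, 0, 0)

∂g/∂x = -5
∂g/∂y = 0
∂g/∂z = 0
∇g = (-5, 0, 0)
At (-1, -1, 2): (-5, 0, 0).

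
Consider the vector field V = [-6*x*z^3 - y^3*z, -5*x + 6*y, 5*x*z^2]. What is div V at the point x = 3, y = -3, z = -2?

-6

∂V₁/∂x = -6*z^3
∂V₂/∂y = 6
∂V₃/∂z = 10*x*z
∇·V = 10*x*z - 6*z^3 + 6
At (3, -3, -2): -6.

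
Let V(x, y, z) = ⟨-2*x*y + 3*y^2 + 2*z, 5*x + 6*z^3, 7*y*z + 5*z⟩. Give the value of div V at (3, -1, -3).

∂V₁/∂x = -2*y
∂V₂/∂y = 0
∂V₃/∂z = 7*y + 5
∇·V = 5*y + 5
At (3, -1, -3): 0.

0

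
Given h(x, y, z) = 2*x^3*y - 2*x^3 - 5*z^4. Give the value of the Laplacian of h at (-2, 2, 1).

∂²h/∂x² = 12*x*(y - 1)
∂²h/∂y² = 0
∂²h/∂z² = -60*z^2
∇²h = 12*x*y - 12*x - 60*z^2
At (-2, 2, 1): -84.

-84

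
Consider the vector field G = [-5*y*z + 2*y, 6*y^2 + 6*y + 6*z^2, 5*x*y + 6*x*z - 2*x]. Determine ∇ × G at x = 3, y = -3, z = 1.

(∇×G)₁ = ∂G₃/∂y − ∂G₂/∂z = 5*x - 12*z
(∇×G)₂ = ∂G₁/∂z − ∂G₃/∂x = -10*y - 6*z + 2
(∇×G)₃ = ∂G₂/∂x − ∂G₁/∂y = 5*z - 2
∇×G = (5*x - 12*z, -10*y - 6*z + 2, 5*z - 2)
At (3, -3, 1): (3, 26, 3).

(3, 26, 3)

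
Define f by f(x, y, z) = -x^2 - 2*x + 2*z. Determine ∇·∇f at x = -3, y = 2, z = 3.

-2

∂²f/∂x² = -2
∂²f/∂y² = 0
∂²f/∂z² = 0
∇²f = -2
At (-3, 2, 3): -2.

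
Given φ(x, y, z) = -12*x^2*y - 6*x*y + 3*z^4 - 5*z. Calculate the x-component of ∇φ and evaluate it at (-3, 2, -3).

132

(∇φ)_1 = ∂φ/∂x = -24*x*y - 6*y
At (-3, 2, -3): 132.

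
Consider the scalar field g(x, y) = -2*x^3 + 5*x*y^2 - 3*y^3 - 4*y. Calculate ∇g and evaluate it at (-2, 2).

(-4, -80)

∂g/∂x = -6*x^2 + 5*y^2
∂g/∂y = 10*x*y - 9*y^2 - 4
∇g = (-6*x^2 + 5*y^2, 10*x*y - 9*y^2 - 4)
At (-2, 2): (-4, -80).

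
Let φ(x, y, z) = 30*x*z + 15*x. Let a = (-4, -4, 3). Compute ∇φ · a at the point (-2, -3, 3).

-600

∂φ/∂x = 30*z + 15
∂φ/∂y = 0
∂φ/∂z = 30*x
∇φ at (-2, -3, 3) = (105, 0, -60)
∇φ · a = (105)(-4) + (0)(-4) + (-60)(3) = -600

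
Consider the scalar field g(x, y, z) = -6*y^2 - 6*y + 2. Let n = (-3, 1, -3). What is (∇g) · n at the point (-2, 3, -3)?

∂g/∂x = 0
∂g/∂y = -12*y - 6
∂g/∂z = 0
∇g at (-2, 3, -3) = (0, -42, 0)
∇g · n = (0)(-3) + (-42)(1) + (0)(-3) = -42

-42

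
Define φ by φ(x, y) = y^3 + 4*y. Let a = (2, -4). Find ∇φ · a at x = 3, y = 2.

∂φ/∂x = 0
∂φ/∂y = 3*y^2 + 4
∇φ at (3, 2) = (0, 16)
∇φ · a = (0)(2) + (16)(-4) = -64

-64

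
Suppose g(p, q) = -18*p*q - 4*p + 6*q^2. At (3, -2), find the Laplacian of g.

∂²g/∂p² = 0
∂²g/∂q² = 12
∇²g = 12
At (3, -2): 12.

12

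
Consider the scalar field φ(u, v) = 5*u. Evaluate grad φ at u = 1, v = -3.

∂φ/∂u = 5
∂φ/∂v = 0
∇φ = (5, 0)
At (1, -3): (5, 0).

(5, 0)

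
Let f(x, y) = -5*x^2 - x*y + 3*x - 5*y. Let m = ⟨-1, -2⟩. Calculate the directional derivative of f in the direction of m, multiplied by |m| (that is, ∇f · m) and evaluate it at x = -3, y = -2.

∂f/∂x = -10*x - y + 3
∂f/∂y = -x - 5
∇f at (-3, -2) = (35, -2)
∇f · m = (35)(-1) + (-2)(-2) = -31

-31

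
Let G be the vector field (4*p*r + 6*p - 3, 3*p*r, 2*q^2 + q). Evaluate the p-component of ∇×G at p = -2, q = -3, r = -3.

-5

(∇×G)_1 = ∂G₃/∂q − ∂G₂/∂r
= 4*q + 1 − (3*p)
= -3*p + 4*q + 1
At (-2, -3, -3): -5.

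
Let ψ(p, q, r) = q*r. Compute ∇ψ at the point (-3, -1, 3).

(0, 3, -1)

∂ψ/∂p = 0
∂ψ/∂q = r
∂ψ/∂r = q
∇ψ = (0, r, q)
At (-3, -1, 3): (0, 3, -1).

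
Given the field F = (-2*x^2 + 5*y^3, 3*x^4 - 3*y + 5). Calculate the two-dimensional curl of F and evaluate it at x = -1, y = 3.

∂F₂/∂x = 12*x^3
∂F₁/∂y = 15*y^2
Scalar curl = 12*x^3 - 15*y^2
At (-1, 3): -147.

-147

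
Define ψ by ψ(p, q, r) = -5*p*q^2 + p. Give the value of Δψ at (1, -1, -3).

∂²ψ/∂p² = 0
∂²ψ/∂q² = -10*p
∂²ψ/∂r² = 0
∇²ψ = -10*p
At (1, -1, -3): -10.

-10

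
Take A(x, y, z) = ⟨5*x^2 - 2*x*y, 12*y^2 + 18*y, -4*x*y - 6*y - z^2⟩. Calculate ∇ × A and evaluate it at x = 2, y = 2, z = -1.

(-14, 8, 4)

(∇×A)₁ = ∂A₃/∂y − ∂A₂/∂z = -4*x - 6
(∇×A)₂ = ∂A₁/∂z − ∂A₃/∂x = 4*y
(∇×A)₃ = ∂A₂/∂x − ∂A₁/∂y = 2*x
∇×A = (-4*x - 6, 4*y, 2*x)
At (2, 2, -1): (-14, 8, 4).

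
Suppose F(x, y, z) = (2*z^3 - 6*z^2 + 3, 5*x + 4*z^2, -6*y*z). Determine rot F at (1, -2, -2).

(28, 48, 5)

(∇×F)₁ = ∂F₃/∂y − ∂F₂/∂z = -14*z
(∇×F)₂ = ∂F₁/∂z − ∂F₃/∂x = 6*z^2 - 12*z
(∇×F)₃ = ∂F₂/∂x − ∂F₁/∂y = 5
∇×F = (-14*z, 6*z^2 - 12*z, 5)
At (1, -2, -2): (28, 48, 5).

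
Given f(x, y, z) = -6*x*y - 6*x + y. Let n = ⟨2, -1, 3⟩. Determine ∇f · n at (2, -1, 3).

11

∂f/∂x = -6*y - 6
∂f/∂y = -6*x + 1
∂f/∂z = 0
∇f at (2, -1, 3) = (0, -11, 0)
∇f · n = (0)(2) + (-11)(-1) + (0)(3) = 11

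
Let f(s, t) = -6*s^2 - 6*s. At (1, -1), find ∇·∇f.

∂²f/∂s² = -12
∂²f/∂t² = 0
∇²f = -12
At (1, -1): -12.

-12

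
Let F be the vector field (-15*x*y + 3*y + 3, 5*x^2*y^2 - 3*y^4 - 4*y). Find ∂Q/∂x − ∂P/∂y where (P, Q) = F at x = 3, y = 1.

∂F₂/∂x = 10*x*y^2
∂F₁/∂y = -15*x + 3
Scalar curl = 10*x*y^2 + 15*x - 3
At (3, 1): 72.

72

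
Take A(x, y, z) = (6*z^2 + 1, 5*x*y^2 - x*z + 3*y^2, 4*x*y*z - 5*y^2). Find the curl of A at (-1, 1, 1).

(-15, 8, 4)

(∇×A)₁ = ∂A₃/∂y − ∂A₂/∂z = 4*x*z + x - 10*y
(∇×A)₂ = ∂A₁/∂z − ∂A₃/∂x = -4*y*z + 12*z
(∇×A)₃ = ∂A₂/∂x − ∂A₁/∂y = 5*y^2 - z
∇×A = (4*x*z + x - 10*y, -4*y*z + 12*z, 5*y^2 - z)
At (-1, 1, 1): (-15, 8, 4).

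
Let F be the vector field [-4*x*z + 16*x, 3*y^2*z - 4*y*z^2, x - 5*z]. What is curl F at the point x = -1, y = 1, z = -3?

(-27, 3, 0)

(∇×F)₁ = ∂F₃/∂y − ∂F₂/∂z = -3*y^2 + 8*y*z
(∇×F)₂ = ∂F₁/∂z − ∂F₃/∂x = -4*x - 1
(∇×F)₃ = ∂F₂/∂x − ∂F₁/∂y = 0
∇×F = (-3*y^2 + 8*y*z, -4*x - 1, 0)
At (-1, 1, -3): (-27, 3, 0).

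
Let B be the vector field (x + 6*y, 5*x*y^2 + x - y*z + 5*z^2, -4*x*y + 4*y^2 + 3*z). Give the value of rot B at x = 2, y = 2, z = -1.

(∇×B)₁ = ∂B₃/∂y − ∂B₂/∂z = -4*x + 9*y - 10*z
(∇×B)₂ = ∂B₁/∂z − ∂B₃/∂x = 4*y
(∇×B)₃ = ∂B₂/∂x − ∂B₁/∂y = 5*y^2 - 5
∇×B = (-4*x + 9*y - 10*z, 4*y, 5*y^2 - 5)
At (2, 2, -1): (20, 8, 15).

(20, 8, 15)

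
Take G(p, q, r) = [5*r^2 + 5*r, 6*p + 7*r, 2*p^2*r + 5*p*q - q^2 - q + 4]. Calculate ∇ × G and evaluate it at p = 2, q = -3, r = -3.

(8, 14, 6)

(∇×G)₁ = ∂G₃/∂q − ∂G₂/∂r = 5*p - 2*q - 8
(∇×G)₂ = ∂G₁/∂r − ∂G₃/∂p = -4*p*r - 5*q + 10*r + 5
(∇×G)₃ = ∂G₂/∂p − ∂G₁/∂q = 6
∇×G = (5*p - 2*q - 8, -4*p*r - 5*q + 10*r + 5, 6)
At (2, -3, -3): (8, 14, 6).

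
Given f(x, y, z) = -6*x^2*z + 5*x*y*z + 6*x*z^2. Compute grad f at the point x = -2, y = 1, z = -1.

(-23, 10, -10)

∂f/∂x = -12*x*z + 5*y*z + 6*z^2
∂f/∂y = 5*x*z
∂f/∂z = -6*x^2 + 5*x*y + 12*x*z
∇f = (-12*x*z + 5*y*z + 6*z^2, 5*x*z, -6*x^2 + 5*x*y + 12*x*z)
At (-2, 1, -1): (-23, 10, -10).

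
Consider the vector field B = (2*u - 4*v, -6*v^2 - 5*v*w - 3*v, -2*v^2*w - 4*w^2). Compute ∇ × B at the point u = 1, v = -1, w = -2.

(-13, 0, 4)

(∇×B)₁ = ∂B₃/∂v − ∂B₂/∂w = -4*v*w + 5*v
(∇×B)₂ = ∂B₁/∂w − ∂B₃/∂u = 0
(∇×B)₃ = ∂B₂/∂u − ∂B₁/∂v = 4
∇×B = (-4*v*w + 5*v, 0, 4)
At (1, -1, -2): (-13, 0, 4).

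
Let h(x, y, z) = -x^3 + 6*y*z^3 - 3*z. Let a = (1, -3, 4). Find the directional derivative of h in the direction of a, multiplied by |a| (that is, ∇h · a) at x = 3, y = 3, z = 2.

681

∂h/∂x = -3*x^2
∂h/∂y = 6*z^3
∂h/∂z = 18*y*z^2 - 3
∇h at (3, 3, 2) = (-27, 48, 213)
∇h · a = (-27)(1) + (48)(-3) + (213)(4) = 681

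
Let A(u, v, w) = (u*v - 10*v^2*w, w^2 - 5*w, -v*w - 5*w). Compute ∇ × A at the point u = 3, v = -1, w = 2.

(∇×A)₁ = ∂A₃/∂v − ∂A₂/∂w = -3*w + 5
(∇×A)₂ = ∂A₁/∂w − ∂A₃/∂u = -10*v^2
(∇×A)₃ = ∂A₂/∂u − ∂A₁/∂v = -u + 20*v*w
∇×A = (-3*w + 5, -10*v^2, -u + 20*v*w)
At (3, -1, 2): (-1, -10, -43).

(-1, -10, -43)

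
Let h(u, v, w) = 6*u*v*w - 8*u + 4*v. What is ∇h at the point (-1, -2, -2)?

(16, 16, 12)

∂h/∂u = 6*v*w - 8
∂h/∂v = 6*u*w + 4
∂h/∂w = 6*u*v
∇h = (6*v*w - 8, 6*u*w + 4, 6*u*v)
At (-1, -2, -2): (16, 16, 12).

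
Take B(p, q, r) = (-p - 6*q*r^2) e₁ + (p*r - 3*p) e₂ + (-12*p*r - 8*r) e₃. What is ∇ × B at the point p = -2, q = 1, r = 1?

(2, 0, 4)

(∇×B)₁ = ∂B₃/∂q − ∂B₂/∂r = -p
(∇×B)₂ = ∂B₁/∂r − ∂B₃/∂p = -12*q*r + 12*r
(∇×B)₃ = ∂B₂/∂p − ∂B₁/∂q = 6*r^2 + r - 3
∇×B = (-p, -12*q*r + 12*r, 6*r^2 + r - 3)
At (-2, 1, 1): (2, 0, 4).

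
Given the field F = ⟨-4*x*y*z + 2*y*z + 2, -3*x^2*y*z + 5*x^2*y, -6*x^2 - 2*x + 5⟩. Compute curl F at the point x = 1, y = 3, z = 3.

(∇×F)₁ = ∂F₃/∂y − ∂F₂/∂z = 3*x^2*y
(∇×F)₂ = ∂F₁/∂z − ∂F₃/∂x = -4*x*y + 12*x + 2*y + 2
(∇×F)₃ = ∂F₂/∂x − ∂F₁/∂y = -6*x*y*z + 10*x*y + 4*x*z - 2*z
∇×F = (3*x^2*y, -4*x*y + 12*x + 2*y + 2, -6*x*y*z + 10*x*y + 4*x*z - 2*z)
At (1, 3, 3): (9, 8, -18).

(9, 8, -18)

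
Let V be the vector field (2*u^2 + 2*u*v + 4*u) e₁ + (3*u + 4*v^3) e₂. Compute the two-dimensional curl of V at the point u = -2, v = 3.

7

∂V₂/∂u = 3
∂V₁/∂v = 2*u
Scalar curl = -2*u + 3
At (-2, 3): 7.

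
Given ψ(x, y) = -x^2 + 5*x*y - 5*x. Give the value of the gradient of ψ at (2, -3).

∂ψ/∂x = -2*x + 5*y - 5
∂ψ/∂y = 5*x
∇ψ = (-2*x + 5*y - 5, 5*x)
At (2, -3): (-24, 10).

(-24, 10)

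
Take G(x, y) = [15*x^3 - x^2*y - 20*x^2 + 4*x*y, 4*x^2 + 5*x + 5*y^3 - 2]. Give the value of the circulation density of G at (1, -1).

10

∂G₂/∂x = 8*x + 5
∂G₁/∂y = -x^2 + 4*x
Scalar curl = x^2 + 4*x + 5
At (1, -1): 10.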